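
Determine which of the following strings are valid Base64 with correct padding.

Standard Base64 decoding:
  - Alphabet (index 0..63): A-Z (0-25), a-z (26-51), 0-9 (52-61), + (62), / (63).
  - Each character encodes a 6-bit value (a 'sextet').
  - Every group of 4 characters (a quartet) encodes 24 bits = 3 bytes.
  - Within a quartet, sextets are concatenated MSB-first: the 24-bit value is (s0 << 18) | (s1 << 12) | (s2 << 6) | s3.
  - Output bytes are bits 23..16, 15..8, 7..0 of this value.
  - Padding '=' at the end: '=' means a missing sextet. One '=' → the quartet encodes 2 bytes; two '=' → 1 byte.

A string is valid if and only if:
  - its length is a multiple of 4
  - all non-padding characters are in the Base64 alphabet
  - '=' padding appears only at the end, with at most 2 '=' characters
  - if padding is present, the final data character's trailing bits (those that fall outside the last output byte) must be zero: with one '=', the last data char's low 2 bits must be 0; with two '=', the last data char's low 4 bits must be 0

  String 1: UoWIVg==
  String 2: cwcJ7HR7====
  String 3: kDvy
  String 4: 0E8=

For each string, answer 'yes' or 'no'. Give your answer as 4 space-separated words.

String 1: 'UoWIVg==' → valid
String 2: 'cwcJ7HR7====' → invalid (4 pad chars (max 2))
String 3: 'kDvy' → valid
String 4: '0E8=' → valid

Answer: yes no yes yes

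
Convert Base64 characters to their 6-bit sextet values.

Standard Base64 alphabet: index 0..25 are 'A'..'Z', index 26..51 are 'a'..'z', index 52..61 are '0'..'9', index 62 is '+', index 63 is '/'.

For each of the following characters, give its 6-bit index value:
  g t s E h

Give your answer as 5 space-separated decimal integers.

Answer: 32 45 44 4 33

Derivation:
'g': a..z range, 26 + ord('g') − ord('a') = 32
't': a..z range, 26 + ord('t') − ord('a') = 45
's': a..z range, 26 + ord('s') − ord('a') = 44
'E': A..Z range, ord('E') − ord('A') = 4
'h': a..z range, 26 + ord('h') − ord('a') = 33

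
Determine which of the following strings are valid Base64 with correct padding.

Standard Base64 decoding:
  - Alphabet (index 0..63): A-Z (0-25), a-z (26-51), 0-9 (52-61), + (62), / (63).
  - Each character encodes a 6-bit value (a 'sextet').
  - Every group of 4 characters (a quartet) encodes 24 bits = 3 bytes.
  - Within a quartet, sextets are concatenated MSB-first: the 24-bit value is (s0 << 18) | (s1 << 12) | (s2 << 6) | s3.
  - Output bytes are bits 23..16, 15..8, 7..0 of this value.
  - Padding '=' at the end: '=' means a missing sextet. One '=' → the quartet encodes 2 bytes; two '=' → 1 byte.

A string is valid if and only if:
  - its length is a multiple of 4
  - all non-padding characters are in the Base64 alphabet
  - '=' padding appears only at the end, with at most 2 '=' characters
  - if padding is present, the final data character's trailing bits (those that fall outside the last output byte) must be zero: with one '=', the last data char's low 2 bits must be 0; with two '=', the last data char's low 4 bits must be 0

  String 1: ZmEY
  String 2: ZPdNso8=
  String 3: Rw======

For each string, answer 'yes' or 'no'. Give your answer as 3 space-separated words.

Answer: yes yes no

Derivation:
String 1: 'ZmEY' → valid
String 2: 'ZPdNso8=' → valid
String 3: 'Rw======' → invalid (6 pad chars (max 2))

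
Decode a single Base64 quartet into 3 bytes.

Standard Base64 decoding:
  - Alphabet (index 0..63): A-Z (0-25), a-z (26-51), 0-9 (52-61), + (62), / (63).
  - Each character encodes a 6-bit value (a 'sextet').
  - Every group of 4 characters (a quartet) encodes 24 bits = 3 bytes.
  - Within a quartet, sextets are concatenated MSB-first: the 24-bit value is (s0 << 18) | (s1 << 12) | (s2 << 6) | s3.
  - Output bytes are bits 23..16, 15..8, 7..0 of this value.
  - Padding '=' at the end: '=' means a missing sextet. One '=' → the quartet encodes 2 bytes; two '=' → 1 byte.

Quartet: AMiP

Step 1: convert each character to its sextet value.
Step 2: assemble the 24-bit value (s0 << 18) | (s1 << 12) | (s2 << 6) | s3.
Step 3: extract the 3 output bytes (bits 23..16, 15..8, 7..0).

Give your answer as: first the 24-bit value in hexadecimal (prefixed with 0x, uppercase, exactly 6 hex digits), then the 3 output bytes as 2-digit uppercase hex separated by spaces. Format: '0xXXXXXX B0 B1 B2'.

Sextets: A=0, M=12, i=34, P=15
24-bit: (0<<18) | (12<<12) | (34<<6) | 15
      = 0x000000 | 0x00C000 | 0x000880 | 0x00000F
      = 0x00C88F
Bytes: (v>>16)&0xFF=00, (v>>8)&0xFF=C8, v&0xFF=8F

Answer: 0x00C88F 00 C8 8F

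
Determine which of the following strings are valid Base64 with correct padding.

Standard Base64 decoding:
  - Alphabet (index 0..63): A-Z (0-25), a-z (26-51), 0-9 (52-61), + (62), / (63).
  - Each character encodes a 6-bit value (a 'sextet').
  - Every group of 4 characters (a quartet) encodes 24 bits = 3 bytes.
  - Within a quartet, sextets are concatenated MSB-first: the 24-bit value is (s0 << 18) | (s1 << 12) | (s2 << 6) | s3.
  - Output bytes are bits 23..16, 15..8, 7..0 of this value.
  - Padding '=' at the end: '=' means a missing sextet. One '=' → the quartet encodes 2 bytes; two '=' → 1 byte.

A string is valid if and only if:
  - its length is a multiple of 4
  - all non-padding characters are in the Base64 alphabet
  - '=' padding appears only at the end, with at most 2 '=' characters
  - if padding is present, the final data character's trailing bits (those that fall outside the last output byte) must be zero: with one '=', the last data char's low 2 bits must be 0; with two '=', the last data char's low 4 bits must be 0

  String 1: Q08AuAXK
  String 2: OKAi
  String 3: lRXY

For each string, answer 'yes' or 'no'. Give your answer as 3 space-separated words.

String 1: 'Q08AuAXK' → valid
String 2: 'OKAi' → valid
String 3: 'lRXY' → valid

Answer: yes yes yes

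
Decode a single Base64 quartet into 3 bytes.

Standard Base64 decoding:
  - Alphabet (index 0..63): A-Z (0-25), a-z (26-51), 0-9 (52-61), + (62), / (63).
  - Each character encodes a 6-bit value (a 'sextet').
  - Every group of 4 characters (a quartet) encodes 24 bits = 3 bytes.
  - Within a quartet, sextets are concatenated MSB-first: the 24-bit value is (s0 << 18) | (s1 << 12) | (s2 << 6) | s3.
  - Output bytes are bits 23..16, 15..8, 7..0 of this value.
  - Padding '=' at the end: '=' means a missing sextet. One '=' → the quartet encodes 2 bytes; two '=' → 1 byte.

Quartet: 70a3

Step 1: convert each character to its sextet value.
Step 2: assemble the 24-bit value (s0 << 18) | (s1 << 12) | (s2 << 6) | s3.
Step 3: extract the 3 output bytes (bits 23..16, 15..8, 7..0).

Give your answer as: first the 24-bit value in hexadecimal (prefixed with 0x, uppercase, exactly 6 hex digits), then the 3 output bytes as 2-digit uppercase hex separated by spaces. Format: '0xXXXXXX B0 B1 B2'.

Answer: 0xEF46B7 EF 46 B7

Derivation:
Sextets: 7=59, 0=52, a=26, 3=55
24-bit: (59<<18) | (52<<12) | (26<<6) | 55
      = 0xEC0000 | 0x034000 | 0x000680 | 0x000037
      = 0xEF46B7
Bytes: (v>>16)&0xFF=EF, (v>>8)&0xFF=46, v&0xFF=B7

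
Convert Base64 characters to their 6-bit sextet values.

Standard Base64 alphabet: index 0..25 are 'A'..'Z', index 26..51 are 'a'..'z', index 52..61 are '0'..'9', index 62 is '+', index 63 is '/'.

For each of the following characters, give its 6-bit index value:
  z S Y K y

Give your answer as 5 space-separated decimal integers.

'z': a..z range, 26 + ord('z') − ord('a') = 51
'S': A..Z range, ord('S') − ord('A') = 18
'Y': A..Z range, ord('Y') − ord('A') = 24
'K': A..Z range, ord('K') − ord('A') = 10
'y': a..z range, 26 + ord('y') − ord('a') = 50

Answer: 51 18 24 10 50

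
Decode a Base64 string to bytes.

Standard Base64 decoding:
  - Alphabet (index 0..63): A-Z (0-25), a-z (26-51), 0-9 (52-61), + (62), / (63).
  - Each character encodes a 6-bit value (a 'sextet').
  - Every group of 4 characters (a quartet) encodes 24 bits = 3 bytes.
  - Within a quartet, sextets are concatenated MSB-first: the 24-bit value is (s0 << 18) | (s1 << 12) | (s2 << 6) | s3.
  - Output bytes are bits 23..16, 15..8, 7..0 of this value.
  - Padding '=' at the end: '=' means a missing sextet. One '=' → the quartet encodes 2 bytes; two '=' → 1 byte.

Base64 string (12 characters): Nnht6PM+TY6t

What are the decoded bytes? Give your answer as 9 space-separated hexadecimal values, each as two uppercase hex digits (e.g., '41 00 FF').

Answer: 36 78 6D E8 F3 3E 4D 8E AD

Derivation:
After char 0 ('N'=13): chars_in_quartet=1 acc=0xD bytes_emitted=0
After char 1 ('n'=39): chars_in_quartet=2 acc=0x367 bytes_emitted=0
After char 2 ('h'=33): chars_in_quartet=3 acc=0xD9E1 bytes_emitted=0
After char 3 ('t'=45): chars_in_quartet=4 acc=0x36786D -> emit 36 78 6D, reset; bytes_emitted=3
After char 4 ('6'=58): chars_in_quartet=1 acc=0x3A bytes_emitted=3
After char 5 ('P'=15): chars_in_quartet=2 acc=0xE8F bytes_emitted=3
After char 6 ('M'=12): chars_in_quartet=3 acc=0x3A3CC bytes_emitted=3
After char 7 ('+'=62): chars_in_quartet=4 acc=0xE8F33E -> emit E8 F3 3E, reset; bytes_emitted=6
After char 8 ('T'=19): chars_in_quartet=1 acc=0x13 bytes_emitted=6
After char 9 ('Y'=24): chars_in_quartet=2 acc=0x4D8 bytes_emitted=6
After char 10 ('6'=58): chars_in_quartet=3 acc=0x1363A bytes_emitted=6
After char 11 ('t'=45): chars_in_quartet=4 acc=0x4D8EAD -> emit 4D 8E AD, reset; bytes_emitted=9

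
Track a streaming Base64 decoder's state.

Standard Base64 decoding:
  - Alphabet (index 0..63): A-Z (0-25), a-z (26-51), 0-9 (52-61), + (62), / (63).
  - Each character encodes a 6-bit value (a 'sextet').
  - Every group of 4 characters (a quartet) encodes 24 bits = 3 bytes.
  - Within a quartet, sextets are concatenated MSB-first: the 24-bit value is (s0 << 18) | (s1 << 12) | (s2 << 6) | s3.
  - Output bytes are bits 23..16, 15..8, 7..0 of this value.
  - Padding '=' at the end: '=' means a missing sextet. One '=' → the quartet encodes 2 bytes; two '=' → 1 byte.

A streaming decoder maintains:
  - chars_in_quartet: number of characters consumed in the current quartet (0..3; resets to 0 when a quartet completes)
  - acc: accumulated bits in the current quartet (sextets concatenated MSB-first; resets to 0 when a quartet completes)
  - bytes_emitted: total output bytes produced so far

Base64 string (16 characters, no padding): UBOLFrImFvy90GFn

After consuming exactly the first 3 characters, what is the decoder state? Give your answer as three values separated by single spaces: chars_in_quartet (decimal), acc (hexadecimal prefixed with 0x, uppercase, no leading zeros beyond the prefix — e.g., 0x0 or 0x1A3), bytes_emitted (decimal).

Answer: 3 0x1404E 0

Derivation:
After char 0 ('U'=20): chars_in_quartet=1 acc=0x14 bytes_emitted=0
After char 1 ('B'=1): chars_in_quartet=2 acc=0x501 bytes_emitted=0
After char 2 ('O'=14): chars_in_quartet=3 acc=0x1404E bytes_emitted=0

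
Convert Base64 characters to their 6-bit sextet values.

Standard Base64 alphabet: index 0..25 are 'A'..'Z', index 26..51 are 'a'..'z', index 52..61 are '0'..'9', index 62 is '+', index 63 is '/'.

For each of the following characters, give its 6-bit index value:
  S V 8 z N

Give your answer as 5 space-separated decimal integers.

'S': A..Z range, ord('S') − ord('A') = 18
'V': A..Z range, ord('V') − ord('A') = 21
'8': 0..9 range, 52 + ord('8') − ord('0') = 60
'z': a..z range, 26 + ord('z') − ord('a') = 51
'N': A..Z range, ord('N') − ord('A') = 13

Answer: 18 21 60 51 13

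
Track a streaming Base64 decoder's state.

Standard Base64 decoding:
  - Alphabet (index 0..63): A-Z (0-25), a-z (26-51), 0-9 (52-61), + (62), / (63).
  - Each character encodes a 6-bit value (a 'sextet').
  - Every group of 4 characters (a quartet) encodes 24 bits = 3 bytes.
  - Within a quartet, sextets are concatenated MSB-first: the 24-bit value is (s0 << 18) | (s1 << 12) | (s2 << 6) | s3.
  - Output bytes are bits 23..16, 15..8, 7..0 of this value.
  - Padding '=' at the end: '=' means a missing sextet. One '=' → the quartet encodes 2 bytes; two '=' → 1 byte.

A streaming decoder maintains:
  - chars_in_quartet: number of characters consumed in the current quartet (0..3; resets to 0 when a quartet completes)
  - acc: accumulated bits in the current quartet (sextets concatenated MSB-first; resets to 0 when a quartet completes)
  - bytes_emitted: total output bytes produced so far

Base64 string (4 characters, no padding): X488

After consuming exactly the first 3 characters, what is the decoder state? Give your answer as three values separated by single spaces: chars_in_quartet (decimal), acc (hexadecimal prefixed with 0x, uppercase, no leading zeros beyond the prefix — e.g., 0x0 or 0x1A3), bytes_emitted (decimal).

After char 0 ('X'=23): chars_in_quartet=1 acc=0x17 bytes_emitted=0
After char 1 ('4'=56): chars_in_quartet=2 acc=0x5F8 bytes_emitted=0
After char 2 ('8'=60): chars_in_quartet=3 acc=0x17E3C bytes_emitted=0

Answer: 3 0x17E3C 0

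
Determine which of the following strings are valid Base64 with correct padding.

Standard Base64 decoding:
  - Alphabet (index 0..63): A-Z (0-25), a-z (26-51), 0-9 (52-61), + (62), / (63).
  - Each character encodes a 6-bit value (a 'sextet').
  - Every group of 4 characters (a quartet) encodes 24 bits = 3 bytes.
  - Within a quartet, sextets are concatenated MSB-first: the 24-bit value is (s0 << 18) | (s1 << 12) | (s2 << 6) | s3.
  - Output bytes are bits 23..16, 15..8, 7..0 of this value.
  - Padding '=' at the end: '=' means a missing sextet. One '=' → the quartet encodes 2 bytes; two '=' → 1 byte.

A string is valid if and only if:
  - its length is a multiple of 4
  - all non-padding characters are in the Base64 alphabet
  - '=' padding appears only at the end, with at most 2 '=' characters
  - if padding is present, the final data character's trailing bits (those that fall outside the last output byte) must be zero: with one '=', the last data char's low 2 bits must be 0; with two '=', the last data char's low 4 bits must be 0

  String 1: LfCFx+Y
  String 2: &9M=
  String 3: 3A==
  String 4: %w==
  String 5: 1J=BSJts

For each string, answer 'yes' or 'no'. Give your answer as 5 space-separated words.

String 1: 'LfCFx+Y' → invalid (len=7 not mult of 4)
String 2: '&9M=' → invalid (bad char(s): ['&'])
String 3: '3A==' → valid
String 4: '%w==' → invalid (bad char(s): ['%'])
String 5: '1J=BSJts' → invalid (bad char(s): ['=']; '=' in middle)

Answer: no no yes no no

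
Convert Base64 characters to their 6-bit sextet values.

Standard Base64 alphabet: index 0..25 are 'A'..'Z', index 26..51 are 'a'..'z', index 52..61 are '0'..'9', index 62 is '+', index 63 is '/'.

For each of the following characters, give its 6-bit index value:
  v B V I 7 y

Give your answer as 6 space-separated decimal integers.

'v': a..z range, 26 + ord('v') − ord('a') = 47
'B': A..Z range, ord('B') − ord('A') = 1
'V': A..Z range, ord('V') − ord('A') = 21
'I': A..Z range, ord('I') − ord('A') = 8
'7': 0..9 range, 52 + ord('7') − ord('0') = 59
'y': a..z range, 26 + ord('y') − ord('a') = 50

Answer: 47 1 21 8 59 50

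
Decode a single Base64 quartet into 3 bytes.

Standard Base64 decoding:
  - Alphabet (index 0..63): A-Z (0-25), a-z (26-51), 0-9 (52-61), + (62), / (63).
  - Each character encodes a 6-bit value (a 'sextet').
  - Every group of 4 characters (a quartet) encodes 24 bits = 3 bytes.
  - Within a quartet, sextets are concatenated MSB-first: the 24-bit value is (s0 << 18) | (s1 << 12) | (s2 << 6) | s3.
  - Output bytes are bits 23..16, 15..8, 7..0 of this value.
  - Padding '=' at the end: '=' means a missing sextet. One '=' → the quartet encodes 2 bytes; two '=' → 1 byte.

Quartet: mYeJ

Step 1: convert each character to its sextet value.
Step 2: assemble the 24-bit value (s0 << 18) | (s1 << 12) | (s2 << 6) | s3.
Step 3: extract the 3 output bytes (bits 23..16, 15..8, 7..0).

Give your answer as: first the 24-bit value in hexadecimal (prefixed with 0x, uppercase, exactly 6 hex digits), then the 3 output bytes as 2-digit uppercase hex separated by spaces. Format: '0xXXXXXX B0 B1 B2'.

Sextets: m=38, Y=24, e=30, J=9
24-bit: (38<<18) | (24<<12) | (30<<6) | 9
      = 0x980000 | 0x018000 | 0x000780 | 0x000009
      = 0x998789
Bytes: (v>>16)&0xFF=99, (v>>8)&0xFF=87, v&0xFF=89

Answer: 0x998789 99 87 89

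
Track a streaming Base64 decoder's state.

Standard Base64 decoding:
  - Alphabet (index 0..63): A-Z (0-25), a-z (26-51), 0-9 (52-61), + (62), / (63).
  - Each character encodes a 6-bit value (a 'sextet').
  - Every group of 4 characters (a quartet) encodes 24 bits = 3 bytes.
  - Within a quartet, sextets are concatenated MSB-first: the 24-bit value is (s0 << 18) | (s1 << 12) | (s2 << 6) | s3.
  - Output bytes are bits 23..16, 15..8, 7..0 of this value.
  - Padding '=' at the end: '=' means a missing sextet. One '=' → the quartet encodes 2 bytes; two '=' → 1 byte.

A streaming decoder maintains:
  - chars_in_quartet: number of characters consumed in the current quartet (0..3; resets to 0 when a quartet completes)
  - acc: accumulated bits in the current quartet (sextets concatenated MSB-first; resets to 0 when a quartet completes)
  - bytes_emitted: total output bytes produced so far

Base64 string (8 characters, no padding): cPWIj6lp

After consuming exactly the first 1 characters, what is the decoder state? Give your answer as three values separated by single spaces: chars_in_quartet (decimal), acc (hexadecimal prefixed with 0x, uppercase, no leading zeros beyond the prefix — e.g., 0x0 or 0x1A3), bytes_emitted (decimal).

After char 0 ('c'=28): chars_in_quartet=1 acc=0x1C bytes_emitted=0

Answer: 1 0x1C 0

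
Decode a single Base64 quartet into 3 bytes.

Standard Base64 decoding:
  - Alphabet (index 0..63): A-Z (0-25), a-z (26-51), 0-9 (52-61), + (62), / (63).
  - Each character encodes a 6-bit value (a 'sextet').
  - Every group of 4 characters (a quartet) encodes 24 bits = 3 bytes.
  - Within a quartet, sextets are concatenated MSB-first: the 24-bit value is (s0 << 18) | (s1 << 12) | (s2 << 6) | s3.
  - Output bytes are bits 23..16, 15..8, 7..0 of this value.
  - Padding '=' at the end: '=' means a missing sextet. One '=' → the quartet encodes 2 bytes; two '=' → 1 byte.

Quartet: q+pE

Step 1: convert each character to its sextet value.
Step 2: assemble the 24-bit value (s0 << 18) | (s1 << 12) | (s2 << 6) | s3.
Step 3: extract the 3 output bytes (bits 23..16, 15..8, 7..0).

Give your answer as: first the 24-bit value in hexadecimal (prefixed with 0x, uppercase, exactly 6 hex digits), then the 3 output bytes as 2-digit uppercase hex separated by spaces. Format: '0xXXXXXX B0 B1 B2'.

Answer: 0xABEA44 AB EA 44

Derivation:
Sextets: q=42, +=62, p=41, E=4
24-bit: (42<<18) | (62<<12) | (41<<6) | 4
      = 0xA80000 | 0x03E000 | 0x000A40 | 0x000004
      = 0xABEA44
Bytes: (v>>16)&0xFF=AB, (v>>8)&0xFF=EA, v&0xFF=44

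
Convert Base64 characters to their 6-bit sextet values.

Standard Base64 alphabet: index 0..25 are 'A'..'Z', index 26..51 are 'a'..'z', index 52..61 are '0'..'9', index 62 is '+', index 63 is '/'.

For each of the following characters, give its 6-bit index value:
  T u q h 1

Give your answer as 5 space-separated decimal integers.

Answer: 19 46 42 33 53

Derivation:
'T': A..Z range, ord('T') − ord('A') = 19
'u': a..z range, 26 + ord('u') − ord('a') = 46
'q': a..z range, 26 + ord('q') − ord('a') = 42
'h': a..z range, 26 + ord('h') − ord('a') = 33
'1': 0..9 range, 52 + ord('1') − ord('0') = 53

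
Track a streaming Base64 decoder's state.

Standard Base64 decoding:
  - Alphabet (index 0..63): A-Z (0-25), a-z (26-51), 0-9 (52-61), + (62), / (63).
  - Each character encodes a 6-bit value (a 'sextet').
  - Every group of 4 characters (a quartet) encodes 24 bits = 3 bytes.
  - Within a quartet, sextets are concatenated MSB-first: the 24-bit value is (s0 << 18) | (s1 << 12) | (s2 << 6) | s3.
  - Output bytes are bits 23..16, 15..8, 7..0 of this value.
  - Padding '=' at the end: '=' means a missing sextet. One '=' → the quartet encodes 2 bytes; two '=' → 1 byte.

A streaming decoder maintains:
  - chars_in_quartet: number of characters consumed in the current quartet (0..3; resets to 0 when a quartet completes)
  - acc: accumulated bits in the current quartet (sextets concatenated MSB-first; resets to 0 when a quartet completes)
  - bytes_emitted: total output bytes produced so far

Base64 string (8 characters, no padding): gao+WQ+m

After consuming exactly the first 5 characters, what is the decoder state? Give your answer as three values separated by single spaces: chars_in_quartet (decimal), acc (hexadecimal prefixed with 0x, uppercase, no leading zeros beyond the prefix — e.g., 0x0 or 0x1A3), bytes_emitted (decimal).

Answer: 1 0x16 3

Derivation:
After char 0 ('g'=32): chars_in_quartet=1 acc=0x20 bytes_emitted=0
After char 1 ('a'=26): chars_in_quartet=2 acc=0x81A bytes_emitted=0
After char 2 ('o'=40): chars_in_quartet=3 acc=0x206A8 bytes_emitted=0
After char 3 ('+'=62): chars_in_quartet=4 acc=0x81AA3E -> emit 81 AA 3E, reset; bytes_emitted=3
After char 4 ('W'=22): chars_in_quartet=1 acc=0x16 bytes_emitted=3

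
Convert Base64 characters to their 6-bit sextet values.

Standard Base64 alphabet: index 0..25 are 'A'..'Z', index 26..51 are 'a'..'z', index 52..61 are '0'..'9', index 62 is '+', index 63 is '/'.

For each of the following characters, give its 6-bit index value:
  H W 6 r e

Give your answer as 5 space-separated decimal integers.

Answer: 7 22 58 43 30

Derivation:
'H': A..Z range, ord('H') − ord('A') = 7
'W': A..Z range, ord('W') − ord('A') = 22
'6': 0..9 range, 52 + ord('6') − ord('0') = 58
'r': a..z range, 26 + ord('r') − ord('a') = 43
'e': a..z range, 26 + ord('e') − ord('a') = 30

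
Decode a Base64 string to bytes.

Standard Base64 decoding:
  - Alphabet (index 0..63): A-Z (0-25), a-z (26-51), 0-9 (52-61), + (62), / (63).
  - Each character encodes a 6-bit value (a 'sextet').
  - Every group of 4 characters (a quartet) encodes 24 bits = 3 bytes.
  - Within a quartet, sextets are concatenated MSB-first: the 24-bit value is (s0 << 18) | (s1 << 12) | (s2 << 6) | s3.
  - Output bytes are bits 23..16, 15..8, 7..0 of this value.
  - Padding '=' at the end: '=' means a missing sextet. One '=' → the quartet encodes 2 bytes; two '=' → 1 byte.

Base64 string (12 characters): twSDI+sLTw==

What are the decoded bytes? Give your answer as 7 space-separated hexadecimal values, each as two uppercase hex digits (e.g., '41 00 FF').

After char 0 ('t'=45): chars_in_quartet=1 acc=0x2D bytes_emitted=0
After char 1 ('w'=48): chars_in_quartet=2 acc=0xB70 bytes_emitted=0
After char 2 ('S'=18): chars_in_quartet=3 acc=0x2DC12 bytes_emitted=0
After char 3 ('D'=3): chars_in_quartet=4 acc=0xB70483 -> emit B7 04 83, reset; bytes_emitted=3
After char 4 ('I'=8): chars_in_quartet=1 acc=0x8 bytes_emitted=3
After char 5 ('+'=62): chars_in_quartet=2 acc=0x23E bytes_emitted=3
After char 6 ('s'=44): chars_in_quartet=3 acc=0x8FAC bytes_emitted=3
After char 7 ('L'=11): chars_in_quartet=4 acc=0x23EB0B -> emit 23 EB 0B, reset; bytes_emitted=6
After char 8 ('T'=19): chars_in_quartet=1 acc=0x13 bytes_emitted=6
After char 9 ('w'=48): chars_in_quartet=2 acc=0x4F0 bytes_emitted=6
Padding '==': partial quartet acc=0x4F0 -> emit 4F; bytes_emitted=7

Answer: B7 04 83 23 EB 0B 4F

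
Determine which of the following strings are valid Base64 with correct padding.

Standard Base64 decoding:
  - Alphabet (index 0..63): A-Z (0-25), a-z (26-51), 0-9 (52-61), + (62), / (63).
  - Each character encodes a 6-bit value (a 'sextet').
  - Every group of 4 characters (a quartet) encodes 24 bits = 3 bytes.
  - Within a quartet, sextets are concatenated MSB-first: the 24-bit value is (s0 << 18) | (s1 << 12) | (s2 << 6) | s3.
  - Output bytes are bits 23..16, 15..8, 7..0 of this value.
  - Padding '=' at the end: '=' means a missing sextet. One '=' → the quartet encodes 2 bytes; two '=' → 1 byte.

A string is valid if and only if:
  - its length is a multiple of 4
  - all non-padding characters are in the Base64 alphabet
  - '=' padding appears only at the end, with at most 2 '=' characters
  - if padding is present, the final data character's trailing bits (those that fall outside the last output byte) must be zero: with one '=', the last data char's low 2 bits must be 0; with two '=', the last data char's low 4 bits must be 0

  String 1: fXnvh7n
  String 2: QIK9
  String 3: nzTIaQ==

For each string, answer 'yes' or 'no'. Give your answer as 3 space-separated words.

String 1: 'fXnvh7n' → invalid (len=7 not mult of 4)
String 2: 'QIK9' → valid
String 3: 'nzTIaQ==' → valid

Answer: no yes yes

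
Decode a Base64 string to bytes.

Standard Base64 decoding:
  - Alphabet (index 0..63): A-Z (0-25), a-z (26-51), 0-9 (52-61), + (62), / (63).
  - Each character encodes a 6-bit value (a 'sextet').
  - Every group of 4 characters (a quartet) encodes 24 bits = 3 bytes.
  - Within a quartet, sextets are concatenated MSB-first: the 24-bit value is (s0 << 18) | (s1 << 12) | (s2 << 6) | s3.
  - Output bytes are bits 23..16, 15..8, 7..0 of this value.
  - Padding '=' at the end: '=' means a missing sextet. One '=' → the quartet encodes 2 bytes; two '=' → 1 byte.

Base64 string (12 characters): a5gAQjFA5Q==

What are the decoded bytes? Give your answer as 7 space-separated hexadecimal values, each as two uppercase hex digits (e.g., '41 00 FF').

After char 0 ('a'=26): chars_in_quartet=1 acc=0x1A bytes_emitted=0
After char 1 ('5'=57): chars_in_quartet=2 acc=0x6B9 bytes_emitted=0
After char 2 ('g'=32): chars_in_quartet=3 acc=0x1AE60 bytes_emitted=0
After char 3 ('A'=0): chars_in_quartet=4 acc=0x6B9800 -> emit 6B 98 00, reset; bytes_emitted=3
After char 4 ('Q'=16): chars_in_quartet=1 acc=0x10 bytes_emitted=3
After char 5 ('j'=35): chars_in_quartet=2 acc=0x423 bytes_emitted=3
After char 6 ('F'=5): chars_in_quartet=3 acc=0x108C5 bytes_emitted=3
After char 7 ('A'=0): chars_in_quartet=4 acc=0x423140 -> emit 42 31 40, reset; bytes_emitted=6
After char 8 ('5'=57): chars_in_quartet=1 acc=0x39 bytes_emitted=6
After char 9 ('Q'=16): chars_in_quartet=2 acc=0xE50 bytes_emitted=6
Padding '==': partial quartet acc=0xE50 -> emit E5; bytes_emitted=7

Answer: 6B 98 00 42 31 40 E5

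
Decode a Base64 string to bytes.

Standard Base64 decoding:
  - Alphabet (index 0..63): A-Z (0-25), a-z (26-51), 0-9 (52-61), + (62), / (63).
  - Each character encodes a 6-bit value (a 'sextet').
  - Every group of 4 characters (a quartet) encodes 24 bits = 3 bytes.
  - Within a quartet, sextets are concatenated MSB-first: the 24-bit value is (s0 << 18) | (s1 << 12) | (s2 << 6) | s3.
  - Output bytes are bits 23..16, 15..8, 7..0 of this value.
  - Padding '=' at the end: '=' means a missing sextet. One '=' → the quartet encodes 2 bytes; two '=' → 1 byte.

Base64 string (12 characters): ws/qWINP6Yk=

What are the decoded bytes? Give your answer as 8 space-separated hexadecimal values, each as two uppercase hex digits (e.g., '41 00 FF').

Answer: C2 CF EA 58 83 4F E9 89

Derivation:
After char 0 ('w'=48): chars_in_quartet=1 acc=0x30 bytes_emitted=0
After char 1 ('s'=44): chars_in_quartet=2 acc=0xC2C bytes_emitted=0
After char 2 ('/'=63): chars_in_quartet=3 acc=0x30B3F bytes_emitted=0
After char 3 ('q'=42): chars_in_quartet=4 acc=0xC2CFEA -> emit C2 CF EA, reset; bytes_emitted=3
After char 4 ('W'=22): chars_in_quartet=1 acc=0x16 bytes_emitted=3
After char 5 ('I'=8): chars_in_quartet=2 acc=0x588 bytes_emitted=3
After char 6 ('N'=13): chars_in_quartet=3 acc=0x1620D bytes_emitted=3
After char 7 ('P'=15): chars_in_quartet=4 acc=0x58834F -> emit 58 83 4F, reset; bytes_emitted=6
After char 8 ('6'=58): chars_in_quartet=1 acc=0x3A bytes_emitted=6
After char 9 ('Y'=24): chars_in_quartet=2 acc=0xE98 bytes_emitted=6
After char 10 ('k'=36): chars_in_quartet=3 acc=0x3A624 bytes_emitted=6
Padding '=': partial quartet acc=0x3A624 -> emit E9 89; bytes_emitted=8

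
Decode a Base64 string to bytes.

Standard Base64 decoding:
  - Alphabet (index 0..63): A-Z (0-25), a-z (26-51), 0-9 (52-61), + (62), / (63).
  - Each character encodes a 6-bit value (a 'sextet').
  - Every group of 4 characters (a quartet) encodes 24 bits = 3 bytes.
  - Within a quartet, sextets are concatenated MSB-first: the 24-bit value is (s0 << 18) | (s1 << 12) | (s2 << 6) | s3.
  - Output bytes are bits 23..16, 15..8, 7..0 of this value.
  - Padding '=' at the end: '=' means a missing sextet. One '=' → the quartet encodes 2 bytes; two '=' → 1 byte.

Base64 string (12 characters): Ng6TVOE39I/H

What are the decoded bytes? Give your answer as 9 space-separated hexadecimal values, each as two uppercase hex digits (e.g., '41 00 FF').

After char 0 ('N'=13): chars_in_quartet=1 acc=0xD bytes_emitted=0
After char 1 ('g'=32): chars_in_quartet=2 acc=0x360 bytes_emitted=0
After char 2 ('6'=58): chars_in_quartet=3 acc=0xD83A bytes_emitted=0
After char 3 ('T'=19): chars_in_quartet=4 acc=0x360E93 -> emit 36 0E 93, reset; bytes_emitted=3
After char 4 ('V'=21): chars_in_quartet=1 acc=0x15 bytes_emitted=3
After char 5 ('O'=14): chars_in_quartet=2 acc=0x54E bytes_emitted=3
After char 6 ('E'=4): chars_in_quartet=3 acc=0x15384 bytes_emitted=3
After char 7 ('3'=55): chars_in_quartet=4 acc=0x54E137 -> emit 54 E1 37, reset; bytes_emitted=6
After char 8 ('9'=61): chars_in_quartet=1 acc=0x3D bytes_emitted=6
After char 9 ('I'=8): chars_in_quartet=2 acc=0xF48 bytes_emitted=6
After char 10 ('/'=63): chars_in_quartet=3 acc=0x3D23F bytes_emitted=6
After char 11 ('H'=7): chars_in_quartet=4 acc=0xF48FC7 -> emit F4 8F C7, reset; bytes_emitted=9

Answer: 36 0E 93 54 E1 37 F4 8F C7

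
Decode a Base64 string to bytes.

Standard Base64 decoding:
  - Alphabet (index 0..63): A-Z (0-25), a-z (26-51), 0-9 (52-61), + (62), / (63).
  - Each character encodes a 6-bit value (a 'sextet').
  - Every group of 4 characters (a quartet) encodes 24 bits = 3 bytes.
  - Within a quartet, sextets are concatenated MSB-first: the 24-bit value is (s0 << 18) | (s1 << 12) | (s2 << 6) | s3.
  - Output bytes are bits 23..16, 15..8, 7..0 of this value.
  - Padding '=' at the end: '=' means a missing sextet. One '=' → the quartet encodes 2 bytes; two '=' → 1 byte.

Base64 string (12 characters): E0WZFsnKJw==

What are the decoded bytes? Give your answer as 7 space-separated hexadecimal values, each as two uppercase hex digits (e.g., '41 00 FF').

Answer: 13 45 99 16 C9 CA 27

Derivation:
After char 0 ('E'=4): chars_in_quartet=1 acc=0x4 bytes_emitted=0
After char 1 ('0'=52): chars_in_quartet=2 acc=0x134 bytes_emitted=0
After char 2 ('W'=22): chars_in_quartet=3 acc=0x4D16 bytes_emitted=0
After char 3 ('Z'=25): chars_in_quartet=4 acc=0x134599 -> emit 13 45 99, reset; bytes_emitted=3
After char 4 ('F'=5): chars_in_quartet=1 acc=0x5 bytes_emitted=3
After char 5 ('s'=44): chars_in_quartet=2 acc=0x16C bytes_emitted=3
After char 6 ('n'=39): chars_in_quartet=3 acc=0x5B27 bytes_emitted=3
After char 7 ('K'=10): chars_in_quartet=4 acc=0x16C9CA -> emit 16 C9 CA, reset; bytes_emitted=6
After char 8 ('J'=9): chars_in_quartet=1 acc=0x9 bytes_emitted=6
After char 9 ('w'=48): chars_in_quartet=2 acc=0x270 bytes_emitted=6
Padding '==': partial quartet acc=0x270 -> emit 27; bytes_emitted=7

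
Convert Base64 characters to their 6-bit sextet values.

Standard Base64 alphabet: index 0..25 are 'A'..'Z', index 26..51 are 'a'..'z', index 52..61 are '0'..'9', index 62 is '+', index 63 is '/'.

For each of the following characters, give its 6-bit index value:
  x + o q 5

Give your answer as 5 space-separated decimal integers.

'x': a..z range, 26 + ord('x') − ord('a') = 49
'+': index 62
'o': a..z range, 26 + ord('o') − ord('a') = 40
'q': a..z range, 26 + ord('q') − ord('a') = 42
'5': 0..9 range, 52 + ord('5') − ord('0') = 57

Answer: 49 62 40 42 57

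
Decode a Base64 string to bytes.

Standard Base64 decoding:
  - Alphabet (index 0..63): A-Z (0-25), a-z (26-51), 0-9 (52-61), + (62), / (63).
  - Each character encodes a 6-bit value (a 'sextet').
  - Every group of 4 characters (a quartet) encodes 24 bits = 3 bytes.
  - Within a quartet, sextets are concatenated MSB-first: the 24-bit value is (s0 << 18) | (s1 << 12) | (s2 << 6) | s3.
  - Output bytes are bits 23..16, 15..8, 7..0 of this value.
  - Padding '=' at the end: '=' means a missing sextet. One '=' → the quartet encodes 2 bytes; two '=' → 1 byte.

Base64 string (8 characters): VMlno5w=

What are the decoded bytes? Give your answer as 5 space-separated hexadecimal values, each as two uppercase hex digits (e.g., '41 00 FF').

After char 0 ('V'=21): chars_in_quartet=1 acc=0x15 bytes_emitted=0
After char 1 ('M'=12): chars_in_quartet=2 acc=0x54C bytes_emitted=0
After char 2 ('l'=37): chars_in_quartet=3 acc=0x15325 bytes_emitted=0
After char 3 ('n'=39): chars_in_quartet=4 acc=0x54C967 -> emit 54 C9 67, reset; bytes_emitted=3
After char 4 ('o'=40): chars_in_quartet=1 acc=0x28 bytes_emitted=3
After char 5 ('5'=57): chars_in_quartet=2 acc=0xA39 bytes_emitted=3
After char 6 ('w'=48): chars_in_quartet=3 acc=0x28E70 bytes_emitted=3
Padding '=': partial quartet acc=0x28E70 -> emit A3 9C; bytes_emitted=5

Answer: 54 C9 67 A3 9C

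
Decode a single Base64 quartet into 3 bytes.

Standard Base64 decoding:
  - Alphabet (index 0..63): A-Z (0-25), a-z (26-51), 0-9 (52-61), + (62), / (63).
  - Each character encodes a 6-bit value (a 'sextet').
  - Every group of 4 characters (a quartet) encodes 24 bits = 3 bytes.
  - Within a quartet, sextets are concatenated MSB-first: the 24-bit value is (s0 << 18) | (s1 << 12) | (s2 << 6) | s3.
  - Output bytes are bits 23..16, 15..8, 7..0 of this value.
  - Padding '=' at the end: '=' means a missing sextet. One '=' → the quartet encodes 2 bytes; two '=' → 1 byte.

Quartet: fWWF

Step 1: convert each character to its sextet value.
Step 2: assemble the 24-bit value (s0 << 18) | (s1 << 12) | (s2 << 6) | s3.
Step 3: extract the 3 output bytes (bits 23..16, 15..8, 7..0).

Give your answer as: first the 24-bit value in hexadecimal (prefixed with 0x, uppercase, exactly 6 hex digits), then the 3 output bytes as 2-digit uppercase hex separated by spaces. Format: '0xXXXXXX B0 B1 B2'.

Answer: 0x7D6585 7D 65 85

Derivation:
Sextets: f=31, W=22, W=22, F=5
24-bit: (31<<18) | (22<<12) | (22<<6) | 5
      = 0x7C0000 | 0x016000 | 0x000580 | 0x000005
      = 0x7D6585
Bytes: (v>>16)&0xFF=7D, (v>>8)&0xFF=65, v&0xFF=85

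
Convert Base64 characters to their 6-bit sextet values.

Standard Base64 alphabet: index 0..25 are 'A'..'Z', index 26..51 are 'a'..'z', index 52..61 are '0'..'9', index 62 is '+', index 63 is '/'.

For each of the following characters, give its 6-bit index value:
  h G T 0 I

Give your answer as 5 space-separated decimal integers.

'h': a..z range, 26 + ord('h') − ord('a') = 33
'G': A..Z range, ord('G') − ord('A') = 6
'T': A..Z range, ord('T') − ord('A') = 19
'0': 0..9 range, 52 + ord('0') − ord('0') = 52
'I': A..Z range, ord('I') − ord('A') = 8

Answer: 33 6 19 52 8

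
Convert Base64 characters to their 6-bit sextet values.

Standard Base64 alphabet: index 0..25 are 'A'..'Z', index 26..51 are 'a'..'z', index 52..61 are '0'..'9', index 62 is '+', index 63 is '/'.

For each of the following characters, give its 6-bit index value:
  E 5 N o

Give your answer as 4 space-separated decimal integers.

Answer: 4 57 13 40

Derivation:
'E': A..Z range, ord('E') − ord('A') = 4
'5': 0..9 range, 52 + ord('5') − ord('0') = 57
'N': A..Z range, ord('N') − ord('A') = 13
'o': a..z range, 26 + ord('o') − ord('a') = 40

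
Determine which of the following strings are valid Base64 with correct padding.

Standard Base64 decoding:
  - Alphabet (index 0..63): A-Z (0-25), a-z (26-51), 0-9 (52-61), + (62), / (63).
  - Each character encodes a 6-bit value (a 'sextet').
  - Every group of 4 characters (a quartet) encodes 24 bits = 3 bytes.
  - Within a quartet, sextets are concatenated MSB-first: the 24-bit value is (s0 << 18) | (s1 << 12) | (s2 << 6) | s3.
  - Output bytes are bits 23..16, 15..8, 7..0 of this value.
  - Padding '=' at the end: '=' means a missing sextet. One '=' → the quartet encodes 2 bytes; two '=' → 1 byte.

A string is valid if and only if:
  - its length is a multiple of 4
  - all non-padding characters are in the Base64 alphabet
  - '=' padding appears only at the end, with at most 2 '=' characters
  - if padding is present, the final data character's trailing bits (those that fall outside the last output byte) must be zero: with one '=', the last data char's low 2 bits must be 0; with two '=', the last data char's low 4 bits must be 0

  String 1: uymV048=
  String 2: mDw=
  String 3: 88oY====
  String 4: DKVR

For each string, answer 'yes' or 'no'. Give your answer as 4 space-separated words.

String 1: 'uymV048=' → valid
String 2: 'mDw=' → valid
String 3: '88oY====' → invalid (4 pad chars (max 2))
String 4: 'DKVR' → valid

Answer: yes yes no yes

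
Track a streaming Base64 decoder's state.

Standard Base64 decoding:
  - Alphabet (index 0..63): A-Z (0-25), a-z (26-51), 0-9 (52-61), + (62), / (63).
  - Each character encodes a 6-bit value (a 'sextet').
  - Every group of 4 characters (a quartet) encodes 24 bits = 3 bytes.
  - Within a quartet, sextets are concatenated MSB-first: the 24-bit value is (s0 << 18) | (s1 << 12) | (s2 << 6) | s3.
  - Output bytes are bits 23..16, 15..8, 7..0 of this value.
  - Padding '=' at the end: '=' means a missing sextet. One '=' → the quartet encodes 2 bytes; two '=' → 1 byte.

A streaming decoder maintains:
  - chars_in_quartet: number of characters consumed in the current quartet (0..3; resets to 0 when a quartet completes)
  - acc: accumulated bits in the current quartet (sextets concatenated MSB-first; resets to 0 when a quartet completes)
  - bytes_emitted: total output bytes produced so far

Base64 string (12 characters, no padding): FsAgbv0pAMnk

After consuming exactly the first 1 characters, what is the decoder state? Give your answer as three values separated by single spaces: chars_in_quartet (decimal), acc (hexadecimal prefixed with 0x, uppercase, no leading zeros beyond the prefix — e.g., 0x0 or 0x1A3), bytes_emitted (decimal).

Answer: 1 0x5 0

Derivation:
After char 0 ('F'=5): chars_in_quartet=1 acc=0x5 bytes_emitted=0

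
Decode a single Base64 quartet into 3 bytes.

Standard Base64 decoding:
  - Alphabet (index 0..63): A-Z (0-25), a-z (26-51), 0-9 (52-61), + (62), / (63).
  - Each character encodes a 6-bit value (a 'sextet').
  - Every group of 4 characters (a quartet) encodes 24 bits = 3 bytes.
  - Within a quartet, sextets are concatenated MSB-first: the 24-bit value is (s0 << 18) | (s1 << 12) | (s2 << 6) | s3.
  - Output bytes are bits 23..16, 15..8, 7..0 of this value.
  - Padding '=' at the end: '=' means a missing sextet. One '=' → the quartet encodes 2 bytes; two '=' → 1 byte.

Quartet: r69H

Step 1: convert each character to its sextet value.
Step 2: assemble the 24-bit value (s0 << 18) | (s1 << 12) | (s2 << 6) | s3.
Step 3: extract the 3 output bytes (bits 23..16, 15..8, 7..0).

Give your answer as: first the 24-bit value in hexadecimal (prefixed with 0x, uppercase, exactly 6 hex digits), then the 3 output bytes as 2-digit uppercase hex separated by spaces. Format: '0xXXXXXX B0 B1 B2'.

Sextets: r=43, 6=58, 9=61, H=7
24-bit: (43<<18) | (58<<12) | (61<<6) | 7
      = 0xAC0000 | 0x03A000 | 0x000F40 | 0x000007
      = 0xAFAF47
Bytes: (v>>16)&0xFF=AF, (v>>8)&0xFF=AF, v&0xFF=47

Answer: 0xAFAF47 AF AF 47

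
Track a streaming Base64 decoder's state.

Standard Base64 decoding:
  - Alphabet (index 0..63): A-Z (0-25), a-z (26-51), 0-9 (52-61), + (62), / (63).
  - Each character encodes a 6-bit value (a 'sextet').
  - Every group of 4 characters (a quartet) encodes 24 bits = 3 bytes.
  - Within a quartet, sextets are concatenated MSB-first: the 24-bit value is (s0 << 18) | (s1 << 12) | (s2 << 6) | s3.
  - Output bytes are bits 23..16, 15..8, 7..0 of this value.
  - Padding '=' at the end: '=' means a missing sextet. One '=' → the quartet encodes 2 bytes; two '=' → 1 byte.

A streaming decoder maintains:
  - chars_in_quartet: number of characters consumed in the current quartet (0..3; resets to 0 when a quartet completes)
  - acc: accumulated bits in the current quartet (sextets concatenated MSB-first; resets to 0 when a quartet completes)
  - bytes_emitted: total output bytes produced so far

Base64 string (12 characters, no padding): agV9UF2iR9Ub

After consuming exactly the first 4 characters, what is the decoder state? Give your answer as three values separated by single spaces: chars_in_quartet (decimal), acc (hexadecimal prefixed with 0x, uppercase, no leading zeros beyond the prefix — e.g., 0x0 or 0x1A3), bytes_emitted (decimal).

Answer: 0 0x0 3

Derivation:
After char 0 ('a'=26): chars_in_quartet=1 acc=0x1A bytes_emitted=0
After char 1 ('g'=32): chars_in_quartet=2 acc=0x6A0 bytes_emitted=0
After char 2 ('V'=21): chars_in_quartet=3 acc=0x1A815 bytes_emitted=0
After char 3 ('9'=61): chars_in_quartet=4 acc=0x6A057D -> emit 6A 05 7D, reset; bytes_emitted=3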